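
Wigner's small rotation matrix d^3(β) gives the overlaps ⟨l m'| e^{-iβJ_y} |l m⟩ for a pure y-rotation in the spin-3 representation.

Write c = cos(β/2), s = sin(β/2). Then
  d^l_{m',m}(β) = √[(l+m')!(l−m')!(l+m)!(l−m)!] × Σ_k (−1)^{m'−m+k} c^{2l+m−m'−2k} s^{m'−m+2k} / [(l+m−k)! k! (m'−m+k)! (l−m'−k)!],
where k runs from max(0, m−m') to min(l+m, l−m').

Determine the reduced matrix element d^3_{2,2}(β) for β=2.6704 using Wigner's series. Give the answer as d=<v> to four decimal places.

d=-0.0139

d^3_{2,2}(β=2.6704) via Wigner's sum:
Half-angle: c=0.233423, s=0.972375. N=√(120·1·120·1)=120.000000
The bounds max(0,m−m')=0 and min(l+m,l−m')=1 give 2 terms
  k=0: (−1)^0·120.0000/(120)·0.2334^6·0.9724^0 = +0.000162
  k=1: (−1)^1·120.0000/(24)·0.2334^4·0.9724^2 = -0.014035
d^3_{2,2}(2.6704) = +0.000162 -0.014035 = -0.013873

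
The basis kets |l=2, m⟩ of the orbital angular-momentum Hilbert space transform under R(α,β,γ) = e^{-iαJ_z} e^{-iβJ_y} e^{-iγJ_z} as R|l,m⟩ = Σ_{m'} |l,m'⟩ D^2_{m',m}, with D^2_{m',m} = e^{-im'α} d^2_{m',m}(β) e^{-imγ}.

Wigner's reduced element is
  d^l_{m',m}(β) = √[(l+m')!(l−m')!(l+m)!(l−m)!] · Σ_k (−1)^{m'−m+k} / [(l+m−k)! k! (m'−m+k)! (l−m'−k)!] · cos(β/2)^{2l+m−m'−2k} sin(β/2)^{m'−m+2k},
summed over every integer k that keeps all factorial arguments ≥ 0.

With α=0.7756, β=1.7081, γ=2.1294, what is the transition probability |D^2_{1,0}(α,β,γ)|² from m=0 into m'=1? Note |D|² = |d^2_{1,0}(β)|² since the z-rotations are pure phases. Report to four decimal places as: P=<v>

First d^2_{1,0}(β=1.7081), then the phase factors e^{-i(1)α} and e^{-i(0)γ}:
Half-angle: c=0.656935, s=0.753947. N=√(6·1·2·2)=4.898979
k∈{0,1} keeps every argument non-negative
  k=0: (−1)^1·4.8990/(2)·0.6569^3·0.7539^1 = -0.523581
  k=1: (−1)^2·4.8990/(2)·0.6569^1·0.7539^3 = +0.689637
d^2_{1,0}(1.7081) = -0.523581 +0.689637 = +0.166056
|D^2_{1,0}|² = |d^2_{1,0}(β)|² = (+0.166056)² = 0.027575 (the z-rotation phases have unit modulus)

P=0.0276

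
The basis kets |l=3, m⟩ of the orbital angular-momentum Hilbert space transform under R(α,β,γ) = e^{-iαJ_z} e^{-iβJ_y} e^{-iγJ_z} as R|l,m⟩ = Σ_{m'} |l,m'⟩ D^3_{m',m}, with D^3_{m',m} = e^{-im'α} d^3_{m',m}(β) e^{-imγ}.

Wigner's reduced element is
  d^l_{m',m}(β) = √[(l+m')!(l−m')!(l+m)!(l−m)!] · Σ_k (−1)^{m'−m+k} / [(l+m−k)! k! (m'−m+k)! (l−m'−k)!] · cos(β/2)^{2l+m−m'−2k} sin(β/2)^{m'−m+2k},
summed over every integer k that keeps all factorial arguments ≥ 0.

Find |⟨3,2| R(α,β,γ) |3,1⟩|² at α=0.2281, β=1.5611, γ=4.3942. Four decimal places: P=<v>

P=0.1501

Split into d^3_{2,1}(β=1.5611) × two z-phases.
Half-angle: c=0.710527, s=0.703670. N=√(120·1·24·2)=75.894664
k: max(0,(1)−(2))=0 … min(3+(1),3−(2))=1
  k=0: (−1)^1·75.8947/(24)·0.7105^5·0.7037^1 = -0.402968
  k=1: (−1)^2·75.8947/(12)·0.7105^3·0.7037^3 = +0.790458
d^3_{2,1}(1.5611) = -0.402968 +0.790458 = +0.387490
|D^3_{2,1}|² = |d^3_{2,1}(β)|² = (+0.387490)² = 0.150148 (the z-rotation phases have unit modulus)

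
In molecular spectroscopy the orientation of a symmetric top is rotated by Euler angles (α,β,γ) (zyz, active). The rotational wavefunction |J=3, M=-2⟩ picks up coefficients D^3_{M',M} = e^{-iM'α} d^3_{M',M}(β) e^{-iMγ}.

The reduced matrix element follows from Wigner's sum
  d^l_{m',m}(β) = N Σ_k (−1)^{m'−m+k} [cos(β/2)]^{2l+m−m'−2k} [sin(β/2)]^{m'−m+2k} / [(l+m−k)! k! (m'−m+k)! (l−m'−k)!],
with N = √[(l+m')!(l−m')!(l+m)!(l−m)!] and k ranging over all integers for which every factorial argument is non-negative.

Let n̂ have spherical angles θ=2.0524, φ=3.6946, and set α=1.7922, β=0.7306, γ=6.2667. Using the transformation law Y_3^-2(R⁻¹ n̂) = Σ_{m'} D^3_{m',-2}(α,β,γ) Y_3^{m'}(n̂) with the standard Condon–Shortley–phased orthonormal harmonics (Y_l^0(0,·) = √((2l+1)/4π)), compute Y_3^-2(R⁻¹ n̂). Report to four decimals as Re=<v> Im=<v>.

Need the full column D^3_{m',-2} for m'=−3..3 at α=1.7922, β=0.7306, γ=6.2667.
cos(β/2)=0.934017, sin(β/2)=0.357230
d^3_{-3,-2}: single k=1 term ⇒ +0.622008;  D = +0.367076-0.502145i
d^3_{-2,-2}: k∈[0..1] ⇒ +0.663938 -0.485605 = +0.178333;  D = -0.163565-0.071059i
d^3_{-1,-2}: k∈[0..1] ⇒ -0.803009 +0.234929 = -0.568080;  D = +0.106413-0.558025i
d^3_{0,-2}: k∈[0..1] ⇒ +0.531954 -0.077814 = +0.454139;  D = +0.453893-0.014971i
d^3_{1,-2}: k∈[0..1] ⇒ -0.234929 +0.017183 = -0.217746;  D = +0.054794+0.210739i
d^3_{2,-2}: k∈[0..1] ⇒ +0.071034 -0.002078 = +0.068956;  D = -0.061298+0.031584i
d^3_{3,-2}: single k=0 term ⇒ -0.013310;  D = -0.008546-0.010204i
Y_3^{m'}(θ=2.0524,φ=3.6946) and Σ D·Y over m':
  (+0.3671-0.5021i)·(+0.0256+0.2893i)  (-0.1636-0.0711i)·(-0.1667+0.3324i)  (+0.1064-0.5580i)·(-0.0177+0.0109i)  (+0.4539-0.0150i)·(+0.3331+0.0000i)  (+0.0548+0.2107i)·(+0.0177+0.0109i)  (-0.0613+0.0316i)·(-0.1667-0.3324i)  (-0.0085-0.0102i)·(-0.0256+0.2893i)
Y_3^-2(R⁻¹ n̂) = +0.383519+0.074136i

Re=0.3835 Im=0.0741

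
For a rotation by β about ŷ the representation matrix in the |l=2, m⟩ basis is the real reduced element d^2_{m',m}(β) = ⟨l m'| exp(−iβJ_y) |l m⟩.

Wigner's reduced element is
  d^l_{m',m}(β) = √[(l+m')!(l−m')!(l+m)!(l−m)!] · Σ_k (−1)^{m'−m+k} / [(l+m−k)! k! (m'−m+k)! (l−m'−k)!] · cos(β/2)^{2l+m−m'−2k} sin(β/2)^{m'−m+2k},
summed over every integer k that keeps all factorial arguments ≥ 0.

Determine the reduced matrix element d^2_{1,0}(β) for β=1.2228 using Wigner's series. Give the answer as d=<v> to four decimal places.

d=-0.3926

d^2_{1,0}(β=1.2228) via Wigner's sum:
c=cos(1.2228/2)=0.818845, s=sin(1.2228/2)=0.574014; N=√[6·1·2·2]=4.898979
k∈{0,1} keeps every argument non-negative
  k=0: (−1)^1·4.8990/(2)·0.8188^3·0.5740^1 = -0.771976
  k=1: (−1)^2·4.8990/(2)·0.8188^1·0.5740^3 = +0.379355
d^2_{1,0}(1.2228) = -0.771976 +0.379355 = -0.392621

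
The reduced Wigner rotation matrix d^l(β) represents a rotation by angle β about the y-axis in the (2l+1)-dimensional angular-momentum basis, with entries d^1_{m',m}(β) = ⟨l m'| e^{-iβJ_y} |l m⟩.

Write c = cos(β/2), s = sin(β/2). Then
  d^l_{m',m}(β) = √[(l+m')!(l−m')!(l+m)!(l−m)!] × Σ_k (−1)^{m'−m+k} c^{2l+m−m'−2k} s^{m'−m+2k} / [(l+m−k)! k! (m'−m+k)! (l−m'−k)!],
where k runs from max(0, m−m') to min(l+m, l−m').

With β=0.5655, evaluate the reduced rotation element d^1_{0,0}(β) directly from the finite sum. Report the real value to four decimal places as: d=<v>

d^1_{0,0}(β=0.5655) via Wigner's sum:
With c≡cos(β/2)=0.960292 and s≡sin(β/2)=0.278998, N=[1·1·1·1]^{1/2}=1.000000
k: max(0,(0)−(0))=0 … min(1+(0),1−(0))=1
  k=0: (−1)^0·1.0000/(1)·0.9603^2·0.2790^0 = +0.922160
  k=1: (−1)^1·1.0000/(1)·0.9603^0·0.2790^2 = -0.077840
d^1_{0,0}(0.5655) = +0.922160 -0.077840 = +0.844321

d=0.8443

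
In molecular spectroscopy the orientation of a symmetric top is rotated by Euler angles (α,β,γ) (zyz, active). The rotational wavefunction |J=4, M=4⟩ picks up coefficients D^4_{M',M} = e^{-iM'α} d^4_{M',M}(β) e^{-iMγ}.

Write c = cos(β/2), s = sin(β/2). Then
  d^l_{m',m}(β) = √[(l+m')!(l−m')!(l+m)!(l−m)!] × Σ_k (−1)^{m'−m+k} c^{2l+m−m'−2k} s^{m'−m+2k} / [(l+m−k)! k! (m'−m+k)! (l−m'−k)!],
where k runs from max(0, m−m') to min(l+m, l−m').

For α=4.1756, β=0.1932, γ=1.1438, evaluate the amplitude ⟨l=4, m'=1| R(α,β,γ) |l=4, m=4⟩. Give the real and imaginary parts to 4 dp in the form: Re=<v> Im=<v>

D^4_{1,4}(4.1756,0.1932,1.1438) = e^{-i·1·4.1756}·d^4_{1,4}(0.1932)·e^{-i·4·1.1438}. Compute d first:
c=cos(0.1932/2)=0.995338, s=sin(0.1932/2)=0.096450; N=√[120·6·40320·1]=5387.986637
k∈{3} keeps every argument non-negative
  k=3: (−1)^0·5387.9866/(720)·0.9953^5·0.0964^3 = +0.006559
d^4_{1,4}(0.1932) = +0.006559
Phases: e^{-i·(1)·4.1756}=-0.511379+0.859355i, e^{-i·(4)·1.1438}=-0.136759+0.990604i ⇒ D=-0.005125-0.004094i

Re=-0.0051 Im=-0.0041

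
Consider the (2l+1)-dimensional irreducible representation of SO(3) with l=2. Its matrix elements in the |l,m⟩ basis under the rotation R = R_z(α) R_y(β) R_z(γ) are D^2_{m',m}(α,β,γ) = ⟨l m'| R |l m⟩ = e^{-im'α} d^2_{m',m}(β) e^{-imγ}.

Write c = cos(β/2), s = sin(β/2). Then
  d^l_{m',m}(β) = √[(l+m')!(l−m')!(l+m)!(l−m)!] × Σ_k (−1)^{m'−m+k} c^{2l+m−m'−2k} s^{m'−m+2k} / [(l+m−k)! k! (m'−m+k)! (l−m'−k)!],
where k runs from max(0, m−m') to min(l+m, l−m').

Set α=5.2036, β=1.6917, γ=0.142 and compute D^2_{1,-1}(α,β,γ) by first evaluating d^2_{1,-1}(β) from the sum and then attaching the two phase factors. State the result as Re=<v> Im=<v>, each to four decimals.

First d^2_{1,-1}(β=1.6917), then the phase factors e^{-i(1)α} and e^{-i(-1)γ}:
c=cos(1.6917/2)=0.663095, s=sin(1.6917/2)=0.748535; N=√[6·1·1·6]=6.000000
k∈{0,1} keeps every argument non-negative
  k=0: (−1)^2·6.0000/(2)·0.6631^2·0.7485^2 = +0.739090
  k=1: (−1)^3·6.0000/(6)·0.6631^0·0.7485^4 = -0.313941
d^2_{1,-1}(1.6917) = +0.739090 -0.313941 = +0.425149
Phases: e^{-i·(1)·5.2036}=+0.471694+0.881762i, e^{-i·(-1)·0.142}=+0.989935+0.141523i ⇒ D=+0.145467+0.399488i

Re=0.1455 Im=0.3995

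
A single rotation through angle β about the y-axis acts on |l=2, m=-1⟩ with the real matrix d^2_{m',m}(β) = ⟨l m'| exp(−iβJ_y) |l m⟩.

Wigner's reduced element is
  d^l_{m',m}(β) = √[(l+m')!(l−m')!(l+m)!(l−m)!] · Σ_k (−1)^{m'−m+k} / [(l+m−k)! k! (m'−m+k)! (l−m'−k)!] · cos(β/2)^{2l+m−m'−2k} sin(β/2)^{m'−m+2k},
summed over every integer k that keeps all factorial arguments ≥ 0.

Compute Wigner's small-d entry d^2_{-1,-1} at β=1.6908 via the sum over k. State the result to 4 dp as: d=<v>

d^2_{-1,-1}(β=1.6908) via Wigner's sum:
With c≡cos(β/2)=0.663432 and s≡sin(β/2)=0.748237, N=[1·6·1·6]^{1/2}=6.000000
The bounds max(0,m−m')=0 and min(l+m,l−m')=1 give 2 terms
  k=0: (−1)^0·6.0000/(6)·0.6634^4·0.7482^0 = +0.193725
  k=1: (−1)^1·6.0000/(2)·0.6634^2·0.7482^2 = -0.739251
d^2_{-1,-1}(1.6908) = +0.193725 -0.739251 = -0.545526

d=-0.5455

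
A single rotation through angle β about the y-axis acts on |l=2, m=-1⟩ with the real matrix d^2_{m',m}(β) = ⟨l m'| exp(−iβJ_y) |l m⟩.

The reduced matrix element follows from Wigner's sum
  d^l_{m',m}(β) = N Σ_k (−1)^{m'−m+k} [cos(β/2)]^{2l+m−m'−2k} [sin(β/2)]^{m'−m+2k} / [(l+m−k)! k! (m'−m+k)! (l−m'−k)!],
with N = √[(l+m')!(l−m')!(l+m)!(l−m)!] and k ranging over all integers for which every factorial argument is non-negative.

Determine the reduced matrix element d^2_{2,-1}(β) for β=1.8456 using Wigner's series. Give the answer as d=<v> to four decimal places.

d^2_{2,-1}(β=1.8456) via Wigner's sum:
c=cos(1.8456/2)=0.603590, s=sin(1.8456/2)=0.797295; N=√[24·1·1·6]=12.000000
k∈{0} keeps every argument non-negative
  k=0: (−1)^3·12.0000/(6)·0.6036^1·0.7973^3 = -0.611827
d^2_{2,-1}(1.8456) = -0.611827

d=-0.6118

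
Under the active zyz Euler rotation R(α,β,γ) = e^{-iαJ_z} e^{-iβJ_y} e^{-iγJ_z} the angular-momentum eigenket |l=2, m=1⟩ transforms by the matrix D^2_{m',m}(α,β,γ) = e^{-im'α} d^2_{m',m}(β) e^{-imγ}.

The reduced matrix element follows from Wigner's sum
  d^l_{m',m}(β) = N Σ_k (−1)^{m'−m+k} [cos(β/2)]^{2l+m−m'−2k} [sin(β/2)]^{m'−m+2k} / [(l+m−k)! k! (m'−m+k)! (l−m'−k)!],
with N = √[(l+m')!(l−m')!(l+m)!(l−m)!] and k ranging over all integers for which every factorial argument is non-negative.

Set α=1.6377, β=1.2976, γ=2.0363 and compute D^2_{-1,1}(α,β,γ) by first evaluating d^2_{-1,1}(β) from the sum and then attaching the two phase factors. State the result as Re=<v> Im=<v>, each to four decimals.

First d^2_{-1,1}(β=1.2976), then the phase factors e^{-i(-1)α} and e^{-i(1)γ}:
Half-angle: c=0.796809, s=0.604231. N=√(1·6·6·1)=6.000000
Admissible k: 2..3 (factorial args all ≥0)
  k=2: (−1)^0·6.0000/(2)·0.7968^2·0.6042^2 = +0.695402
  k=3: (−1)^1·6.0000/(6)·0.7968^0·0.6042^4 = -0.133294
d^2_{-1,1}(1.2976) = +0.695402 -0.133294 = +0.562108
D = (-0.066854+0.997763i)·(+0.562108)·(-0.448873-0.893596i) = +0.518041-0.218170i

Re=0.5180 Im=-0.2182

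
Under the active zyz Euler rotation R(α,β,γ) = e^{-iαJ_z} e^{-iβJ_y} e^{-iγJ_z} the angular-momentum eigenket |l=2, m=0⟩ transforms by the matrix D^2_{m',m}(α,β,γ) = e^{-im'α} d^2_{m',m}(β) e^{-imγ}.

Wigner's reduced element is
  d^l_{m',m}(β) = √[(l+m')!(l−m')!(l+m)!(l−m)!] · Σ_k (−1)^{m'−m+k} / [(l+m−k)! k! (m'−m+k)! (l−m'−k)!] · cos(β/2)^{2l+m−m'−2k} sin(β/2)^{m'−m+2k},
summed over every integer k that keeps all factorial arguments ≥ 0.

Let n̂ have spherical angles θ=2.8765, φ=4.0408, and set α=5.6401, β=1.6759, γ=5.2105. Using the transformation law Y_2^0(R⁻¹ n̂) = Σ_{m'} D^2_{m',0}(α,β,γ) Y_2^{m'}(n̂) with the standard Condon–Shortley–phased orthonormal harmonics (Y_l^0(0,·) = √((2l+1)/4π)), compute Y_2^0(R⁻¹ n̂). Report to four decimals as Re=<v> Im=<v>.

Re=-0.3071 Im=0.0000

Need the full column D^2_{m',0} for m'=−2..2 at α=5.6401, β=1.6759, γ=5.2105.
cos(β/2)=0.668988, sin(β/2)=0.743273
d^2_{-2,0}: single k=2 term ⇒ +0.605633;  D = +0.170061-0.581266i
d^2_{-1,0}: k∈[1..2] ⇒ +0.545104 -0.672883 = -0.127779;  D = -0.102255+0.076625i
d^2_{0,0}: k∈[0..2] ⇒ +0.200296 -0.988994 +0.305207 = -0.483491;  D = -0.483491+0.000000i
d^2_{1,0}: k∈[0..1] ⇒ -0.545104 +0.672883 = +0.127779;  D = +0.102255+0.076625i
d^2_{2,0}: single k=0 term ⇒ +0.605633;  D = +0.170061+0.581266i
Y_2^{m'}(θ=2.8765,φ=4.0408) and Σ D·Y over m':
  (+0.1701-0.5813i)·(-0.0060-0.0258i)  (-0.1023+0.0766i)·(+0.1215-0.1529i)  (-0.4835+0.0000i)·(+0.5658+0.0000i)  (+0.1023+0.0766i)·(-0.1215-0.1529i)  (+0.1701+0.5813i)·(-0.0060+0.0258i)
Y_2^0(R⁻¹ n̂) = -0.307063+0.000000i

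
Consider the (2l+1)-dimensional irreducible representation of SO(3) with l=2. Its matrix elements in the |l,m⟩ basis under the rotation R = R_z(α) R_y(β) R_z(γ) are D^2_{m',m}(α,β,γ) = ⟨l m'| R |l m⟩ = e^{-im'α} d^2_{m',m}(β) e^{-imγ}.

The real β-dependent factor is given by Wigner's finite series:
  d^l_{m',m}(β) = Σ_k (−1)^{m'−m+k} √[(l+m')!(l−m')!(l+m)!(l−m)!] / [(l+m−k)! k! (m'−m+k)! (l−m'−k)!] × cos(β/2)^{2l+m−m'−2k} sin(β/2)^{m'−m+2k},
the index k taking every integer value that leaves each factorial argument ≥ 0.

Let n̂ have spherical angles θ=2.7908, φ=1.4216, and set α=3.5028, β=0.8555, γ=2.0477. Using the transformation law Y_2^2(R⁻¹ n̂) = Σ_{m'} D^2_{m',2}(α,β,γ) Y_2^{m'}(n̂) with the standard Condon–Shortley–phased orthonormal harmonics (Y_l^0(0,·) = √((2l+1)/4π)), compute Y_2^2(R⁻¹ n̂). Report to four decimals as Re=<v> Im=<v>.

Re=0.0531 Im=0.1649

Need the full column D^2_{m',2} for m'=−2..2 at α=3.5028, β=0.8555, γ=2.0477.
cos(β/2)=0.909901, sin(β/2)=0.414825
d^2_{-2,2}: single k=4 term ⇒ +0.029611;  D = -0.028822+0.006791i
d^2_{-1,2}: single k=3 term ⇒ +0.129903;  D = +0.107753-0.072553i
d^2_{0,2}: single k=2 term ⇒ +0.348974;  D = -0.201910+0.284632i
d^2_{1,2}: single k=1 term ⇒ +0.624996;  D = +0.158125-0.604663i
d^2_{2,2}: single k=0 term ⇒ +0.685452;  D = +0.072131+0.681647i
Y_2^{m'}(θ=2.7908,φ=1.4216) and Σ D·Y over m':
  (-0.0288+0.0068i)·(-0.0436-0.0134i)  (+0.1078-0.0726i)·(-0.0371+0.2465i)  (-0.2019+0.2846i)·(+0.5190+0.0000i)  (+0.1581-0.6047i)·(+0.0371+0.2465i)  (+0.0721+0.6816i)·(-0.0436+0.0134i)
Y_2^2(R⁻¹ n̂) = +0.053090+0.164907i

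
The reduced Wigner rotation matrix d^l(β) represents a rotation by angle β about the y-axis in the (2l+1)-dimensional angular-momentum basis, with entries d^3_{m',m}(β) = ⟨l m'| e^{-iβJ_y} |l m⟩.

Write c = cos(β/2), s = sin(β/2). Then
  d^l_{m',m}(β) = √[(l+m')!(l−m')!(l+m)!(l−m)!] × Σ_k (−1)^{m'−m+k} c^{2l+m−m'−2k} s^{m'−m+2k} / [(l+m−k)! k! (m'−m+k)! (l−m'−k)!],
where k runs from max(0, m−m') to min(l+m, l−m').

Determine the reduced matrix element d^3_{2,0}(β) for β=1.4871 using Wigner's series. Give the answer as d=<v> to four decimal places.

d^3_{2,0}(β=1.4871) via Wigner's sum:
Half-angle: c=0.736070, s=0.676905. N=√(120·1·6·6)=65.726707
The bounds max(0,m−m')=0 and min(l+m,l−m')=1 give 2 terms
  k=0: (−1)^2·65.7267/(12)·0.7361^4·0.6769^2 = +0.736704
  k=1: (−1)^3·65.7267/(12)·0.7361^2·0.6769^4 = -0.623032
d^3_{2,0}(1.4871) = +0.736704 -0.623032 = +0.113672

d=0.1137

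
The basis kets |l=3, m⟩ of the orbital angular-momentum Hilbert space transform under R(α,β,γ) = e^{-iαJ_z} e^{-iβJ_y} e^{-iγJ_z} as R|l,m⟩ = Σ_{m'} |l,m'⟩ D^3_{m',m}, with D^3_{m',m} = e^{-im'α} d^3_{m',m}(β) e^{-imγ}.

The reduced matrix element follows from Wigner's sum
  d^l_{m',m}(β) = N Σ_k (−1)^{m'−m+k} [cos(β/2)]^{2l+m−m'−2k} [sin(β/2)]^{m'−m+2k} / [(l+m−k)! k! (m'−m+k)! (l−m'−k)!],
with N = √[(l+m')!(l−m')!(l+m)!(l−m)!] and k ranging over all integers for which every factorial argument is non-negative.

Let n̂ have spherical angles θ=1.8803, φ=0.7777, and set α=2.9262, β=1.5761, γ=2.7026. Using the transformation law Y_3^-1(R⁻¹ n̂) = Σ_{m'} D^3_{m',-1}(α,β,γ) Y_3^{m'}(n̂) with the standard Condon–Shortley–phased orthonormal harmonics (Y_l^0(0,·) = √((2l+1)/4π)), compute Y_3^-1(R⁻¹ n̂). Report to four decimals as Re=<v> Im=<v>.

Re=-0.0687 Im=-0.0658

Need the full column D^3_{m',-1} for m'=−3..3 at α=2.9262, β=1.5761, γ=2.7026.
cos(β/2)=0.705229, sin(β/2)=0.708979
d^3_{-3,-1}: single k=2 term ⇒ +0.481542;  D = +0.224765-0.425867i
d^3_{-2,-1}: k∈[1..2] ⇒ +0.391097 -0.790536 = -0.399439;  D = +0.257636-0.305245i
d^3_{-1,-1}: k∈[0..2] ⇒ +0.123022 -0.994668 +0.753957 = -0.117690;  D = -0.093378+0.071635i
d^3_{0,-1}: k∈[0..2] ⇒ -0.428426 +1.298983 -0.437612 = +0.432946;  D = -0.391894+0.184014i
d^3_{1,-1}: k∈[0..2] ⇒ +0.746001 -1.005275 +0.126999 = -0.132275;  D = -0.128982+0.029331i
d^3_{2,-1}: k∈[0..1] ⇒ -0.790536 +0.399483 = -0.391053;  D = +0.391040-0.003209i
d^3_{3,-1}: single k=0 term ⇒ +0.486677;  D = +0.476269+0.100112i
Y_3^{m'}(θ=1.8803,φ=0.7777) and Σ D·Y over m':
  (+0.2248-0.4259i)·(-0.2490-0.2608i)  (+0.2576-0.3052i)·(-0.0043+0.2824i)  (-0.0934+0.0716i)·(-0.1176+0.1158i)  (-0.3919+0.1840i)·(+0.2883+0.0000i)  (-0.1290+0.0293i)·(+0.1176+0.1158i)  (+0.3910-0.0032i)·(-0.0043-0.2824i)  (+0.4763+0.1001i)·(+0.2490-0.2608i)
Y_3^-1(R⁻¹ n̂) = -0.068706-0.065845i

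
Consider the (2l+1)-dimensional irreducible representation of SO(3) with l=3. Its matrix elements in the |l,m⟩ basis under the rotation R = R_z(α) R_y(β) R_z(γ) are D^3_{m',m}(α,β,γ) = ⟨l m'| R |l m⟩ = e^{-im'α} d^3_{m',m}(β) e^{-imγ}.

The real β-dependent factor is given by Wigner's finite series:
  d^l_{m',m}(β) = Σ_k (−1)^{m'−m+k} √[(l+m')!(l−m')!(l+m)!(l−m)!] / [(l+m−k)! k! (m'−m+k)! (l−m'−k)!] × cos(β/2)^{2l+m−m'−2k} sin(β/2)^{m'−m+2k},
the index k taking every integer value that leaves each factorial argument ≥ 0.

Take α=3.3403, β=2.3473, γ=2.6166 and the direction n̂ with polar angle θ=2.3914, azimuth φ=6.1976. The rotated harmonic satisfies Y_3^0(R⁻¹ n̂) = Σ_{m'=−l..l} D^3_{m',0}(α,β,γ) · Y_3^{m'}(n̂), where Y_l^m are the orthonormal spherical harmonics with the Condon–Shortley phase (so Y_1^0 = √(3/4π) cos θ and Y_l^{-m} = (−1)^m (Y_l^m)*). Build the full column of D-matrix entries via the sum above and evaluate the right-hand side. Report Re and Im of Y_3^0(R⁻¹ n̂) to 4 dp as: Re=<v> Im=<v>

Need the full column D^3_{m',0} for m'=−3..3 at α=3.3403, β=2.3473, γ=2.6166.
cos(β/2)=0.386788, sin(β/2)=0.922169
d^3_{-3,0}: single k=3 term ⇒ +0.202939;  D = -0.167936-0.113938i
d^3_{-2,0}: k∈[2..3] ⇒ +0.104250 -0.592582 = -0.488332;  D = -0.450274-0.189002i
d^3_{-1,0}: k∈[1..3] ⇒ +0.027655 -0.471588 +0.893543 = +0.449609;  D = -0.440762-0.088754i
d^3_{0,0}: k∈[0..3] ⇒ +0.003348 -0.171300 +0.973712 -0.614981 = +0.190779;  D = +0.190779+0.000000i
d^3_{1,0}: k∈[0..2] ⇒ -0.027655 +0.471588 -0.893543 = -0.449609;  D = +0.440762-0.088754i
d^3_{2,0}: k∈[0..1] ⇒ +0.104250 -0.592582 = -0.488332;  D = -0.450274+0.189002i
d^3_{3,0}: single k=0 term ⇒ -0.202939;  D = +0.167936-0.113938i
Y_3^{m'}(θ=2.3914,φ=6.1976) and Σ D·Y over m':
  (-0.1679-0.1139i)·(+0.1279+0.0336i)  (-0.4503-0.1890i)·(-0.3424-0.0592i)  (-0.4408-0.0888i)·(+0.3679+0.0316i)  (+0.1908+0.0000i)·(+0.0885+0.0000i)  (+0.4408-0.0888i)·(-0.3679+0.0316i)  (-0.4503+0.1890i)·(-0.3424+0.0592i)  (+0.1679-0.1139i)·(-0.1279+0.0336i)
Y_3^0(R⁻¹ n̂) = -0.051129+0.000000i

Re=-0.0511 Im=0.0000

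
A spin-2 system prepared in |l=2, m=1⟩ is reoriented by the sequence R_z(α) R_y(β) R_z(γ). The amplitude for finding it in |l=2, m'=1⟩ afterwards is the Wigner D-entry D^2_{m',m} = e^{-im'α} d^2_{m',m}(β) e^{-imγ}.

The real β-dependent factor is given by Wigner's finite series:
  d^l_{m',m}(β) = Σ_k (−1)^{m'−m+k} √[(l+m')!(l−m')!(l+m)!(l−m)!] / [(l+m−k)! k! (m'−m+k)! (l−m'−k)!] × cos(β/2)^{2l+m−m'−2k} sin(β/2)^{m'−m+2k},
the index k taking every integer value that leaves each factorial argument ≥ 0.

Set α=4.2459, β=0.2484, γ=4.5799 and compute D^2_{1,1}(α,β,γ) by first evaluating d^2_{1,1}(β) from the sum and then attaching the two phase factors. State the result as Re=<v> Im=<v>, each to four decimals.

First d^2_{1,1}(β=0.2484), then the phase factors e^{-i(1)α} and e^{-i(1)γ}:
c=cos(0.2484/2)=0.992297, s=sin(0.2484/2)=0.123881; N=√[6·1·6·1]=6.000000
k∈{0,1} keeps every argument non-negative
  k=0: (−1)^0·6.0000/(6)·0.9923^4·0.1239^0 = +0.969543
  k=1: (−1)^1·6.0000/(2)·0.9923^2·0.1239^2 = -0.045333
d^2_{1,1}(0.2484) = +0.969543 -0.045333 = +0.924210
Phases: e^{-i·(1)·4.2459}=-0.449753+0.893153i, e^{-i·(1)·4.5799}=-0.132102+0.991236i ⇒ D=-0.763316-0.521068i

Re=-0.7633 Im=-0.5211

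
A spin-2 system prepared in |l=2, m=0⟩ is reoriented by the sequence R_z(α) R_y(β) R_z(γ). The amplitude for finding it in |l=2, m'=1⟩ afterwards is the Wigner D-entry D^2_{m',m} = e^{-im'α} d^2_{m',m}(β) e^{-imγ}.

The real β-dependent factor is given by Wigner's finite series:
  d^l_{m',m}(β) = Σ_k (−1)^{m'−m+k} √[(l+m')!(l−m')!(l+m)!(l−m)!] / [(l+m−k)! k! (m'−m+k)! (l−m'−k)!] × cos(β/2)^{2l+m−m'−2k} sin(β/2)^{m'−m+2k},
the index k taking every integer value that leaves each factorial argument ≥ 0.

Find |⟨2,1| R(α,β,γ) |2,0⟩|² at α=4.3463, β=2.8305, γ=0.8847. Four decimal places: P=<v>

D^2_{1,0}(4.3463,2.8305,0.8847) = e^{-i·1·4.3463}·d^2_{1,0}(2.8305)·e^{-i·0·0.8847}. Compute d first:
With c≡cos(β/2)=0.154920 and s≡sin(β/2)=0.987927, N=[6·1·2·2]^{1/2}=4.898979
Admissible k: 0..1 (factorial args all ≥0)
  k=0: (−1)^1·4.8990/(2)·0.1549^3·0.9879^1 = -0.008997
  k=1: (−1)^2·4.8990/(2)·0.1549^1·0.9879^3 = +0.365896
d^2_{1,0}(2.8305) = -0.008997 +0.365896 = +0.356898
|D^2_{1,0}|² = |d^2_{1,0}(β)|² = (+0.356898)² = 0.127376 (the z-rotation phases have unit modulus)

P=0.1274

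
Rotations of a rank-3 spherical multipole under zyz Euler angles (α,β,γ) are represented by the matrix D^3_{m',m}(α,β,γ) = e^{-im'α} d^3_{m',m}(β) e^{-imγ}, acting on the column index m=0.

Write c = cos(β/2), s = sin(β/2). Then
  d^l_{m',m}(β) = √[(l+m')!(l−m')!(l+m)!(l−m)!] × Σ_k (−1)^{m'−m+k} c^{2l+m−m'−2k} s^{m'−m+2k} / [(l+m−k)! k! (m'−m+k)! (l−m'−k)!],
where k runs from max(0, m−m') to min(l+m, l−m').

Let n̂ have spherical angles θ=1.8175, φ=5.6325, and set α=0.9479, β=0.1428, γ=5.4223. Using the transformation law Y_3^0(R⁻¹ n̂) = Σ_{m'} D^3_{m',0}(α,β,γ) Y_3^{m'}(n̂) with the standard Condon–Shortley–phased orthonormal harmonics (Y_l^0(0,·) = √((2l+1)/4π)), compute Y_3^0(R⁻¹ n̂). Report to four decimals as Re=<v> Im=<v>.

Re=0.2473 Im=0.0000

Need the full column D^3_{m',0} for m'=−3..3 at α=0.9479, β=0.1428, γ=5.4223.
cos(β/2)=0.997452, sin(β/2)=0.071339
d^3_{-3,0}: single k=3 term ⇒ +0.001611;  D = -0.001540+0.000473i
d^3_{-2,0}: k∈[2..3] ⇒ +0.027592 -0.000141 = +0.027451;  D = -0.008765+0.026014i
d^3_{-1,0}: k∈[1..3] ⇒ +0.243994 -0.003744 +0.000006 = +0.240257;  D = +0.140163+0.195134i
d^3_{0,0}: k∈[0..3] ⇒ +0.984810 -0.045339 +0.000232 -0.000000 = +0.939703;  D = +0.939703+0.000000i
d^3_{1,0}: k∈[0..2] ⇒ -0.243994 +0.003744 -0.000006 = -0.240257;  D = -0.140163+0.195134i
d^3_{2,0}: k∈[0..1] ⇒ +0.027592 -0.000141 = +0.027451;  D = -0.008765-0.026014i
d^3_{3,0}: single k=0 term ⇒ -0.001611;  D = +0.001540+0.000473i
Y_3^{m'}(θ=1.8175,φ=5.6325) and Σ D·Y over m':
  (-0.0015+0.0005i)·(-0.1416+0.3531i)  (-0.0088+0.0260i)·(-0.0625-0.2262i)  (+0.1402+0.1951i)·(-0.1750-0.1332i)  (+0.9397+0.0000i)·(+0.2462+0.0000i)  (-0.1402+0.1951i)·(+0.1750-0.1332i)  (-0.0088-0.0260i)·(-0.0625+0.2262i)  (+0.0015+0.0005i)·(+0.1416+0.3531i)
Y_3^0(R⁻¹ n̂) = +0.247281-0.000000i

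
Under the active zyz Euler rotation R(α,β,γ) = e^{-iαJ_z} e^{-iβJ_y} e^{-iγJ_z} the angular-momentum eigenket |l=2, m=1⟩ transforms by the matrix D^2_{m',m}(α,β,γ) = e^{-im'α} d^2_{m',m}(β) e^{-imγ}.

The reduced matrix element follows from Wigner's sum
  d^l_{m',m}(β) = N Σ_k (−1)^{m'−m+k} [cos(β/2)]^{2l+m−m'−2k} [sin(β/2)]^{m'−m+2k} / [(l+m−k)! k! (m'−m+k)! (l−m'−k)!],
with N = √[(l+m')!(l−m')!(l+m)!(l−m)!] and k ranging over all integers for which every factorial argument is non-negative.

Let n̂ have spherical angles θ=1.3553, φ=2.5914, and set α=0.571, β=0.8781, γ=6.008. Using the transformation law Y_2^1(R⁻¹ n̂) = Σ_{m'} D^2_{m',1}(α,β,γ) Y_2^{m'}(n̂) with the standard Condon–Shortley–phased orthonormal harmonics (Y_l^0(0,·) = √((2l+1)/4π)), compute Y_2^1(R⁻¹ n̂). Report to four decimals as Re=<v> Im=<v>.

Need the full column D^2_{m',1} for m'=−2..2 at α=0.571, β=0.8781, γ=6.008.
cos(β/2)=0.905156, sin(β/2)=0.425080
d^2_{-2,1}: single k=3 term ⇒ +0.139048;  D = +0.021275+0.137411i
d^2_{-1,1}: k∈[2..3] ⇒ +0.444129 -0.032650 = +0.411479;  D = +0.272746+0.308098i
d^2_{0,1}: k∈[1..2] ⇒ +0.772176 -0.170298 = +0.601878;  D = +0.579232+0.163545i
d^2_{1,1}: k∈[0..1] ⇒ +0.671264 -0.444129 = +0.227136;  D = +0.217270-0.066214i
d^2_{2,1}: single k=0 term ⇒ -0.630479;  D = -0.408082+0.480596i
Y_2^{m'}(θ=1.3553,φ=2.5914) and Σ D·Y over m':
  (+0.0213+0.1374i)·(+0.1671+0.3286i)  (+0.2727+0.3081i)·(-0.1376-0.0844i)  (+0.5792+0.1635i)·(-0.2721+0.0000i)  (+0.2173-0.0662i)·(+0.1376-0.0844i)  (-0.4081+0.4806i)·(+0.1671-0.3286i)
Y_2^1(R⁻¹ n̂) = -0.096712+0.106988i

Re=-0.0967 Im=0.1070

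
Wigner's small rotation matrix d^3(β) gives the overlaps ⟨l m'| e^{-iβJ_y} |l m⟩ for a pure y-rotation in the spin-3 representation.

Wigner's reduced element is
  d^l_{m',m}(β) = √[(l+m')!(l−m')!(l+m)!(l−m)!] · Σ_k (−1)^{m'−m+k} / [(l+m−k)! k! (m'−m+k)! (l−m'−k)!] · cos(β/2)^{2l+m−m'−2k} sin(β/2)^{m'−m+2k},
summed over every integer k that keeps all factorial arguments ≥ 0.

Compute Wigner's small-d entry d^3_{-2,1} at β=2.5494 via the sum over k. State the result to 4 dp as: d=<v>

d^3_{-2,1}(β=2.5494) via Wigner's sum:
c=cos(2.5494/2)=0.291789, s=sin(2.5494/2)=0.956483; N=√[1·120·24·2]=75.894664
k: max(0,(1)−(-2))=3 … min(3+(1),3−(-2))=4
  k=3: (−1)^0·75.8947/(12)·0.2918^3·0.9565^3 = +0.137489
  k=4: (−1)^1·75.8947/(24)·0.2918^1·0.9565^5 = -0.738676
d^3_{-2,1}(2.5494) = +0.137489 -0.738676 = -0.601188

d=-0.6012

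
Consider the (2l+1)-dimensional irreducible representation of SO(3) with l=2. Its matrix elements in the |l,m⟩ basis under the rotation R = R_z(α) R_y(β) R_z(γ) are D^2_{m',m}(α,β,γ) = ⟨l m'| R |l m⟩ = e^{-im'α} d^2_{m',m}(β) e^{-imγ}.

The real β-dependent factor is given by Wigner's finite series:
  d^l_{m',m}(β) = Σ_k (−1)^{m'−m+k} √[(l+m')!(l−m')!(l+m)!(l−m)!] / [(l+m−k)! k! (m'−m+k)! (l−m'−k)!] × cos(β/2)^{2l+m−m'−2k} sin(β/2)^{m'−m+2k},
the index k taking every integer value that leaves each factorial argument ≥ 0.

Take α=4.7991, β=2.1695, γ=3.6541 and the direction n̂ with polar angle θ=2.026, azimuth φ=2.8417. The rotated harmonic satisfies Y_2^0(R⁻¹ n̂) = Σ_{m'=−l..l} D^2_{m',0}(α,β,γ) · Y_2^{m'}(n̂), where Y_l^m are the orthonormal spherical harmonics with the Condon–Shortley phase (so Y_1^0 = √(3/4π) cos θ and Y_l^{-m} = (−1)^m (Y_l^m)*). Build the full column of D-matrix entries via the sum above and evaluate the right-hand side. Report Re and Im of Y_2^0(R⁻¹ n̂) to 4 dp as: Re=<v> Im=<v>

Re=-0.3144 Im=0.0000

Need the full column D^2_{m',0} for m'=−2..2 at α=4.7991, β=2.1695, γ=3.6541.
cos(β/2)=0.467134, sin(β/2)=0.884187
d^2_{-2,0}: single k=2 term ⇒ +0.417875;  D = -0.411607-0.072106i
d^2_{-1,0}: k∈[1..2] ⇒ +0.220772 -0.790950 = -0.570178;  D = -0.049379+0.568036i
d^2_{0,0}: k∈[0..2] ⇒ +0.047617 -0.682386 +0.611189 = -0.023580;  D = -0.023580+0.000000i
d^2_{1,0}: k∈[0..1] ⇒ -0.220772 +0.790950 = +0.570178;  D = +0.049379+0.568036i
d^2_{2,0}: single k=0 term ⇒ +0.417875;  D = -0.411607+0.072106i
Y_2^{m'}(θ=2.026,φ=2.8417) and Σ D·Y over m':
  (-0.4116-0.0721i)·(+0.2572+0.1759i)  (-0.0494+0.5680i)·(+0.2914+0.0901i)  (-0.0236+0.0000i)·(-0.1325+0.0000i)  (+0.0494+0.5680i)·(-0.2914+0.0901i)  (-0.4116+0.0721i)·(+0.2572-0.1759i)
Y_2^0(R⁻¹ n̂) = -0.314424+0.000000i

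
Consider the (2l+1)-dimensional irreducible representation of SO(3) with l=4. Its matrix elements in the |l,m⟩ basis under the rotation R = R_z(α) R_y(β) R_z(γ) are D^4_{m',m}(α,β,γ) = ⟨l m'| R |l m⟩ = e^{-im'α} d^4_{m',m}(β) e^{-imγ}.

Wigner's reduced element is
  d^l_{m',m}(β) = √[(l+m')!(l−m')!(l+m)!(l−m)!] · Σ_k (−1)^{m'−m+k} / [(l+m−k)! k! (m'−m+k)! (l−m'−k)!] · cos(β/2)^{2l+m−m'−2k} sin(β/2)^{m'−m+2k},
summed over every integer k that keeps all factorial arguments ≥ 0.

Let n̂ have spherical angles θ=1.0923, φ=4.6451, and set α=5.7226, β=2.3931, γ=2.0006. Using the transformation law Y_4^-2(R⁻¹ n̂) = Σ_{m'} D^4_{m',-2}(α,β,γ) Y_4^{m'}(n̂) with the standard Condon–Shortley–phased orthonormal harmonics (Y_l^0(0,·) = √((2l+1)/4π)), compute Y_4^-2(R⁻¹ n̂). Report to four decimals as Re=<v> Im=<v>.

Need the full column D^4_{m',-2} for m'=−4..4 at α=5.7226, β=2.3931, γ=2.0006.
cos(β/2)=0.365571, sin(β/2)=0.930783
d^4_{-4,-2}: single k=2 term ⇒ +0.010942;  D = -0.002046+0.010749i
d^4_{-3,-2}: k∈[1..2] ⇒ +0.003039 -0.059100 = -0.056062;  D = +0.038158-0.041071i
d^4_{-2,-2}: k∈[0..2] ⇒ +0.000319 -0.024815 +0.201082 = +0.176586;  D = -0.170580+0.045664i
d^4_{-1,-2}: k∈[0..2] ⇒ -0.003446 +0.111689 -0.482696 = -0.374453;  D = +0.357836+0.110308i
d^4_{0,-2}: k∈[0..2] ⇒ +0.019618 -0.339135 +0.824436 = +0.504919;  D = -0.329578-0.382520i
d^4_{1,-2}: k∈[0..2] ⇒ -0.074460 +0.724044 -0.938747 = -0.289162;  D = +0.043384+0.285889i
d^4_{2,-2}: k∈[0..2] ⇒ +0.201082 -1.042838 +0.563364 = -0.278392;  D = -0.110965+0.255321i
d^4_{3,-2}: k∈[0..1] ⇒ -0.383128 +0.827897 = +0.444769;  D = +0.367026-0.251220i
d^4_{4,-2}: single k=0 term ⇒ +0.459848;  D = +0.459487-0.018225i
Y_4^{m'}(θ=1.0923,φ=4.6451) and Σ D·Y over m':
  (-0.0020+0.0107i)·(+0.2649+0.0731i)  (+0.0382-0.0411i)·(+0.0808-0.3949i)  (-0.1706+0.0457i)·(-0.1264-0.0171i)  (+0.3578+0.1103i)·(+0.0197-0.2925i)  (-0.3296-0.3825i)·(-0.1890+0.0000i)  (+0.0434+0.2859i)·(-0.0197-0.2925i)  (-0.1110+0.2553i)·(-0.1264+0.0171i)  (+0.3670-0.2512i)·(-0.0808-0.3949i)  (+0.4595-0.0182i)·(+0.2649-0.0731i)
Y_4^-2(R⁻¹ n̂) = +0.193422-0.264272i

Re=0.1934 Im=-0.2643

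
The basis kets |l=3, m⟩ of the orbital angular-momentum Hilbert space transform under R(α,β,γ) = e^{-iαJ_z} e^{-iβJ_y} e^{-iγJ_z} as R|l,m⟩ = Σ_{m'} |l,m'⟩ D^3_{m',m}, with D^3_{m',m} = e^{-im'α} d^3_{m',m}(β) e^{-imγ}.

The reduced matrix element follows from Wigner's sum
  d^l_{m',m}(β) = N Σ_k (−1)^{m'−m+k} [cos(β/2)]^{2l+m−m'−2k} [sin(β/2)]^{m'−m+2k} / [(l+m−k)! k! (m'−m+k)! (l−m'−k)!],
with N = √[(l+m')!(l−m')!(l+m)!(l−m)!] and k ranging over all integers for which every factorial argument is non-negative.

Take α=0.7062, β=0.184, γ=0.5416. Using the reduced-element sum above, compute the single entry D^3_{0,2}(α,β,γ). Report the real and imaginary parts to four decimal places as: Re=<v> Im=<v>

Re=0.0211 Im=-0.0398

First d^3_{0,2}(β=0.184), then the phase factors e^{-i(0)α} and e^{-i(2)γ}:
With c≡cos(β/2)=0.995771 and s≡sin(β/2)=0.091870, N=[6·6·120·1]^{1/2}=65.726707
Admissible k: 2..3 (factorial args all ≥0)
  k=2: (−1)^0·65.7267/(12)·0.9958^4·0.0919^2 = +0.045452
  k=3: (−1)^1·65.7267/(12)·0.9958^2·0.0919^4 = -0.000387
d^3_{0,2}(0.184) = +0.045452 -0.000387 = +0.045065
D = (+1.000000+0.000000i)·(+0.045065)·(+0.468504-0.883462i) = +0.021113-0.039813i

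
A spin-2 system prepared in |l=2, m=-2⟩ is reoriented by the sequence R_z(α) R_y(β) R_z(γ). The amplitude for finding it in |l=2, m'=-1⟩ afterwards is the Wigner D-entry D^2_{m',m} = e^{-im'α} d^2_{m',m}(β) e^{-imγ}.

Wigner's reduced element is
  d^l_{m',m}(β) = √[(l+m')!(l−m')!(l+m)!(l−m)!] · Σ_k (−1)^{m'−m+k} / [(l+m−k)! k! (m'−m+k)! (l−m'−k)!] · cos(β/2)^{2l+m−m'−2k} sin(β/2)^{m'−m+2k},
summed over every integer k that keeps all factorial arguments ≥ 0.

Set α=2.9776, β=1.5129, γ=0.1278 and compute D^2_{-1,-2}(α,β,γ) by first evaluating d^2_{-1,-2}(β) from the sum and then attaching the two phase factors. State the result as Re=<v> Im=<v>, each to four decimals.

Re=0.5258 Im=0.0483

D^2_{-1,-2}(2.9776,1.5129,0.1278) = e^{-i·-1·2.9776}·d^2_{-1,-2}(1.5129)·e^{-i·-2·0.1278}. Compute d first:
Half-angle: c=0.727277, s=0.686344. N=√(1·6·1·24)=12.000000
k∈{0} keeps every argument non-negative
  k=0: (−1)^1·12.0000/(6)·0.7273^3·0.6863^1 = -0.528046
d^2_{-1,-2}(1.5129) = -0.528046
Phases: e^{-i·(-1)·2.9776}=-0.986583+0.163259i, e^{-i·(-2)·0.1278}=+0.967512+0.252826i ⇒ D=+0.525832+0.048305i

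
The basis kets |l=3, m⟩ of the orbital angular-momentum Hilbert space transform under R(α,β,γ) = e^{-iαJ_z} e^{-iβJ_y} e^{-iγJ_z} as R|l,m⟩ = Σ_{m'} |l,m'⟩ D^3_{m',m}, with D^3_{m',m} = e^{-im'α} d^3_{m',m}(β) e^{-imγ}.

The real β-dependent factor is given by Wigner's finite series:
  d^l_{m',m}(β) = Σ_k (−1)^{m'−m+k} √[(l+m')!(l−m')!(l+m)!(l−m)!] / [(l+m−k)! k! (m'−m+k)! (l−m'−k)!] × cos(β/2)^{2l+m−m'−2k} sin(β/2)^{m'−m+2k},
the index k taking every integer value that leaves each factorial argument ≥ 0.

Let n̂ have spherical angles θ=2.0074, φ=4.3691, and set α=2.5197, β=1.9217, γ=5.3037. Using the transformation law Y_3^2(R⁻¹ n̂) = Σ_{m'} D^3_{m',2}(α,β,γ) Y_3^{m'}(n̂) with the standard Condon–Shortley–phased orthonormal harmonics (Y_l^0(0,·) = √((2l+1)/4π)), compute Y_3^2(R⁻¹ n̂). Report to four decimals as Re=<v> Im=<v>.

Re=0.0525 Im=0.0730

Need the full column D^3_{m',2} for m'=−3..3 at α=2.5197, β=1.9217, γ=5.3037.
cos(β/2)=0.572823, sin(β/2)=0.819679
d^3_{-3,2}: single k=5 term ⇒ +0.519176;  D = -0.516919-0.048365i
d^3_{-2,2}: k∈[4..5] ⇒ +0.740604 -0.303293 = +0.437312;  D = +0.330158+0.286770i
d^3_{-1,2}: k∈[3..4] ⇒ +0.654672 -0.670254 = -0.015582;  D = +0.003609+0.015159i
d^3_{0,2}: k∈[2..3] ⇒ +0.396215 -0.811292 = -0.415076;  D = +0.157106-0.384195i
d^3_{1,2}: k∈[1..2] ⇒ +0.159863 -0.654672 = -0.494809;  D = -0.419037+0.263141i
d^3_{2,2}: k∈[0..1] ⇒ +0.035328 -0.361693 = -0.326365;  D = +0.325755+0.019949i
d^3_{3,2}: single k=0 term ⇒ -0.123829;  D = -0.096048-0.078157i
Y_3^{m'}(θ=2.0074,φ=4.3691) and Σ D·Y over m':
  (-0.5169-0.0484i)·(+0.2662-0.1599i)  (+0.3302+0.2868i)·(+0.2745+0.2250i)  (+0.0036+0.0152i)·(+0.0104-0.0292i)  (+0.1571-0.3842i)·(+0.3323+0.0000i)  (-0.4190+0.2631i)·(-0.0104-0.0292i)  (+0.3258+0.0199i)·(+0.2745-0.2250i)  (-0.0960-0.0782i)·(-0.2662-0.1599i)
Y_3^2(R⁻¹ n̂) = +0.052517+0.072975i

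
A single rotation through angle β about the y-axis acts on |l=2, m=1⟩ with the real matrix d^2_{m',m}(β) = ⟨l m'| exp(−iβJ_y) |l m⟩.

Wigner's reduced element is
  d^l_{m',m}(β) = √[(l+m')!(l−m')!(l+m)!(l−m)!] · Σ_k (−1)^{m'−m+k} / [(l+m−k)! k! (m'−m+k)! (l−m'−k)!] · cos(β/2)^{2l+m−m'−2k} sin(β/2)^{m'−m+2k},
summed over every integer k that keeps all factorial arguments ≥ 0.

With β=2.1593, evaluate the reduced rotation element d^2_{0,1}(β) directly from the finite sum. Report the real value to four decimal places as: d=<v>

d=-0.5655

d^2_{0,1}(β=2.1593) via Wigner's sum:
Half-angle: c=0.471637, s=0.881793. N=√(2·2·6·1)=4.898979
The bounds max(0,m−m')=1 and min(l+m,l−m')=2 give 2 terms
  k=1: (−1)^0·4.8990/(2)·0.4716^3·0.8818^1 = +0.226603
  k=2: (−1)^1·4.8990/(2)·0.4716^1·0.8818^3 = -0.792106
d^2_{0,1}(2.1593) = +0.226603 -0.792106 = -0.565503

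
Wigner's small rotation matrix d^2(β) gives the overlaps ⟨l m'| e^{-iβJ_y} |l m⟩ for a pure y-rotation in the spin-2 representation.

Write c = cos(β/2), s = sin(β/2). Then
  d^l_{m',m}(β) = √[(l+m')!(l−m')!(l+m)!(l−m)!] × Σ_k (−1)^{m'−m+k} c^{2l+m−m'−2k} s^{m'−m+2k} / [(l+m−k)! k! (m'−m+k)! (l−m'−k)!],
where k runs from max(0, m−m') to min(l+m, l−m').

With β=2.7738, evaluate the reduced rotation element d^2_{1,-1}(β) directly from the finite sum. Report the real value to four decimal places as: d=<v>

d^2_{1,-1}(β=2.7738) via Wigner's sum:
Half-angle: c=0.182862, s=0.983139. N=√(6·1·1·6)=6.000000
The bounds max(0,m−m')=0 and min(l+m,l−m')=1 give 2 terms
  k=0: (−1)^2·6.0000/(2)·0.1829^2·0.9831^2 = +0.096961
  k=1: (−1)^3·6.0000/(6)·0.1829^0·0.9831^4 = -0.934241
d^2_{1,-1}(2.7738) = +0.096961 -0.934241 = -0.837281

d=-0.8373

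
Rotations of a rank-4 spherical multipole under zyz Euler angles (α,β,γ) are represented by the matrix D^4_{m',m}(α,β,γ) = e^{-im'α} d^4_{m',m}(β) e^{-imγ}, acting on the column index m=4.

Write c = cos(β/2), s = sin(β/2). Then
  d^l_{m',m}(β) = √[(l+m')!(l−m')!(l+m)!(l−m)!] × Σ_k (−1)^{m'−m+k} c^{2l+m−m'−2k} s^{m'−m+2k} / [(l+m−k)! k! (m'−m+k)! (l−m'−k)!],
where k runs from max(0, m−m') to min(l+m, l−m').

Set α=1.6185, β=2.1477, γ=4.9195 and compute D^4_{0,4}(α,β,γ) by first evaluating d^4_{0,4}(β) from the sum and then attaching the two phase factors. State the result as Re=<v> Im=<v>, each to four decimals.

Re=0.1745 Im=-0.1902

First d^4_{0,4}(β=2.1477), then the phase factors e^{-i(0)α} and e^{-i(4)γ}:
c=cos(2.1477/2)=0.476743, s=sin(2.1477/2)=0.879042; N=√[24·24·40320·1]=4819.161753
k: max(0,(4)−(0))=4 … min(4+(4),4−(0))=4
  k=4: (−1)^0·4819.1618/(576)·0.4767^4·0.8790^4 = +0.258064
d^4_{0,4}(2.1477) = +0.258064
Phases: e^{-i·(0)·1.6185}=+1.000000+0.000000i, e^{-i·(4)·4.9195}=+0.676023-0.736880i ⇒ D=+0.174457-0.190162i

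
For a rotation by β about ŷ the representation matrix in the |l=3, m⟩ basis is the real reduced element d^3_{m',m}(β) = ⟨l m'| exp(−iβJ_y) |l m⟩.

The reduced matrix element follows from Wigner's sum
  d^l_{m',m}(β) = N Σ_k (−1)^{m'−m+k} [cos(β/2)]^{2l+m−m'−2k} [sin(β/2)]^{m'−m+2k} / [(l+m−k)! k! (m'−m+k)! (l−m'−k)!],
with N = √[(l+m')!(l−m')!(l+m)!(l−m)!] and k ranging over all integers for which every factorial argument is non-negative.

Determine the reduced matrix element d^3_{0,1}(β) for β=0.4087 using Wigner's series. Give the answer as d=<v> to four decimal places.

d=0.5524

d^3_{0,1}(β=0.4087) via Wigner's sum:
With c≡cos(β/2)=0.979193 and s≡sin(β/2)=0.202931, N=[6·6·24·2]^{1/2}=41.569219
k∈{1,2,3} keeps every argument non-negative
  k=1: (−1)^0·41.5692/(12)·0.9792^5·0.2029^1 = +0.632820
  k=2: (−1)^1·41.5692/(4)·0.9792^3·0.2029^3 = -0.081538
  k=3: (−1)^2·41.5692/(12)·0.9792^1·0.2029^5 = +0.001167
d^3_{0,1}(0.4087) = +0.632820 -0.081538 +0.001167 = +0.552449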